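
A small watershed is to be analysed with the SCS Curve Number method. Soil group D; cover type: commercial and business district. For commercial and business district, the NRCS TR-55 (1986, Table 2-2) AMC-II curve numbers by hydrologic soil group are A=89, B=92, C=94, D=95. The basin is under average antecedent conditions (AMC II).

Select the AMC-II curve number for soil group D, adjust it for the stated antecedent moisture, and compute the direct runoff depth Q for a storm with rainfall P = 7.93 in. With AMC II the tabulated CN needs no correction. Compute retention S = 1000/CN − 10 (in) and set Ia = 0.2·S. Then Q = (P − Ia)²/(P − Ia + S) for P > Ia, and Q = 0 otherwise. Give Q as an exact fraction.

NRCS table: commercial and business district, soil group D → CN(II) = 95
Average conditions: CN = 95 (no AMC adjustment).
Retention S: 1000/CN − 10 with CN=95.000 → S = 10/19 ≈ 0.526 in
Ia = 0.2·(10/19) = 2/19 in ≈ 0.105 in
Since P=7.930 > Ia=0.105: effective rainfall P−Ia = 14867/1900 in
Q = (14867/1900)²/((14867/1900) + 10/19) = (221027689/3610000)/(15867/1900) = 221027689/30147300 in ≈ 7.332 in

Q = 221027689/30147300 in ≈ 7.332 in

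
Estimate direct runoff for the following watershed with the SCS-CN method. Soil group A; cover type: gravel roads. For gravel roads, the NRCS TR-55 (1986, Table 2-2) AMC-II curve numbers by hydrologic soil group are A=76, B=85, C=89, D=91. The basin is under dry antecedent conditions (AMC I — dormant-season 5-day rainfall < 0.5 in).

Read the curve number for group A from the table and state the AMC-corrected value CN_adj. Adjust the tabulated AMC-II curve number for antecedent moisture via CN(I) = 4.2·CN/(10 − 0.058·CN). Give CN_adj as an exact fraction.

NRCS table: gravel roads, soil group A → CN(II) = 76
Dry (AMC I): CN(I) = 4.2·76/(10 − 0.058·76) = (1596/5)/(699/125) = 13300/233 ≈ 57.082

CN_adj = 13300/233 ≈ 57.082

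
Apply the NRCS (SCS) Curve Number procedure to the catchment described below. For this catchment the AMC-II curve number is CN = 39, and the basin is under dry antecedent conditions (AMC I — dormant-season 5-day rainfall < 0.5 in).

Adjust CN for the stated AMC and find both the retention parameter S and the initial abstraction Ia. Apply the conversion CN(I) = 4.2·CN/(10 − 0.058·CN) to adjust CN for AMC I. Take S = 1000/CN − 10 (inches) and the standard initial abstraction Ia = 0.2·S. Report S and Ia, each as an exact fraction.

S = 30500/819 in ≈ 37.241 in; Ia = 6100/819 in ≈ 7.448 in

Dry (AMC I): CN(I) = 4.2·39/(10 − 0.058·39) = (819/5)/(3869/500) = 81900/3869 ≈ 21.168
S = 1000/(81900/3869) − 10 = 30500/819 in ≈ 37.241 in
Ia = 0.2S: 0.2·37.241 = 7.448 in (exactly 6100/819)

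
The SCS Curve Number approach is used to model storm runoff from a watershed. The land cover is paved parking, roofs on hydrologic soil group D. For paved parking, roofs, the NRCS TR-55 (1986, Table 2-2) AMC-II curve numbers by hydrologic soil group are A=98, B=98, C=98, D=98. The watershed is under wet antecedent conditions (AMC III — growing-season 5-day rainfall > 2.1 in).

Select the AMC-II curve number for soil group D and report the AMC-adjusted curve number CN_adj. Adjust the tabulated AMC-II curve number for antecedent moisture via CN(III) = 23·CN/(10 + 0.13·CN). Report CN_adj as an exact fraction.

CN_adj = 112700/1137 ≈ 99.120

NRCS table: paved parking, roofs, soil group D → CN(II) = 98
CN(III) from CN(II)=98: (23·98)/(10 + 0.13·98) = 112700/1137 ≈ 99.120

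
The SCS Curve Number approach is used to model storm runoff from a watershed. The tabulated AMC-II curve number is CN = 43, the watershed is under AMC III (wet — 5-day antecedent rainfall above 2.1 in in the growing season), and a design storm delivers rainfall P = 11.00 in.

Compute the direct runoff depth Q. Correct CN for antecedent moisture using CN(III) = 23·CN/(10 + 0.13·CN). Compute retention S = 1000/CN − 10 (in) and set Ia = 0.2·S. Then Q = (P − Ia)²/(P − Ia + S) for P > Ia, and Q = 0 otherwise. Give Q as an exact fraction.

CN(III) from CN(II)=43: (23·43)/(10 + 0.13·43) = 98900/1559 ≈ 63.438
S = 1000/(98900/1559) − 10 = 5700/989 in ≈ 5.763 in
Initial abstraction Ia = S/5 = (5700/989)/5 = 1140/989 ≈ 1.153 in
P − Ia = 11.000 − 1.153 = 9739/989 ≈ 9.847 in (> 0, runoff occurs)
Q = (9739/989)²/((9739/989) + 5700/989) = (94848121/978121)/(15439/989) = 94848121/15269171 in ≈ 6.212 in

Q = 94848121/15269171 in ≈ 6.212 in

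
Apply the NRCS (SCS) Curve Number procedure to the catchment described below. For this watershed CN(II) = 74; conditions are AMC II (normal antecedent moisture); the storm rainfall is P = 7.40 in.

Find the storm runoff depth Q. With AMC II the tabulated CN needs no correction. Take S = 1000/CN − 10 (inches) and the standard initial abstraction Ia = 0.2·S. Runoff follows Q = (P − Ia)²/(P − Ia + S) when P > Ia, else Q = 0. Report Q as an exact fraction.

Q = 1535121/349465 in ≈ 4.393 in

CN(II) = 74; AMC II needs no correction.
Retention S: 1000/CN − 10 with CN=74.000 → S = 130/37 ≈ 3.514 in
Ia = 0.2S: 0.2·3.514 = 0.703 in (exactly 26/37)
P − Ia = 7.400 − 0.703 = 1239/185 ≈ 6.697 in (> 0, runoff occurs)
Runoff Q = (P−Ia)²/(P−Ia+S) = (6.697)²/(6.697+3.514) = 1535121/349465 ≈ 4.393 in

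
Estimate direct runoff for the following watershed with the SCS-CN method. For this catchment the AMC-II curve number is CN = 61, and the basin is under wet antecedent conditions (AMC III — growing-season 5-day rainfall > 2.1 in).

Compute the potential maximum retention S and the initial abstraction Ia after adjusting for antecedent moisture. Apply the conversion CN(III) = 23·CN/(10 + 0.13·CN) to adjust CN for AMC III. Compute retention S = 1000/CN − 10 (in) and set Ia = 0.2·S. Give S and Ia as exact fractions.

CN(III) from CN(II)=61: (23·61)/(10 + 0.13·61) = 140300/1793 ≈ 78.249
Retention S: 1000/CN − 10 with CN=78.249 → S = 3900/1403 ≈ 2.780 in
Ia = 0.2·(3900/1403) = 780/1403 in ≈ 0.556 in

S = 3900/1403 in ≈ 2.780 in; Ia = 780/1403 in ≈ 0.556 in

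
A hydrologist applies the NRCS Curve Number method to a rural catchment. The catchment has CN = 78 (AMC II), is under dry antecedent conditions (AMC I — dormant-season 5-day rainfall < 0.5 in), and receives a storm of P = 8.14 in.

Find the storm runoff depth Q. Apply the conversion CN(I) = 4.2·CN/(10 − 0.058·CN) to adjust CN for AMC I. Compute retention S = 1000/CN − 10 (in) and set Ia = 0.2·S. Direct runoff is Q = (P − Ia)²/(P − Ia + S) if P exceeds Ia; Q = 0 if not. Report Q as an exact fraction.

CN(I) from CN(II)=78: (4.2·78)/(10 − 0.058·78) = 81900/1369 ≈ 59.825
S = 1000/(81900/1369) − 10 = 5500/819 in ≈ 6.716 in
Ia = 0.2S: 0.2·6.716 = 1.343 in (exactly 1100/819)
Since P=8.140 > Ia=1.343: effective rainfall P−Ia = 278333/40950 in
Q = (278333/40950)²/((278333/40950) + 5500/819) = (77469258889/1676902500)/(553333/40950) = 640241809/187264350 in ≈ 3.419 in

Q = 640241809/187264350 in ≈ 3.419 in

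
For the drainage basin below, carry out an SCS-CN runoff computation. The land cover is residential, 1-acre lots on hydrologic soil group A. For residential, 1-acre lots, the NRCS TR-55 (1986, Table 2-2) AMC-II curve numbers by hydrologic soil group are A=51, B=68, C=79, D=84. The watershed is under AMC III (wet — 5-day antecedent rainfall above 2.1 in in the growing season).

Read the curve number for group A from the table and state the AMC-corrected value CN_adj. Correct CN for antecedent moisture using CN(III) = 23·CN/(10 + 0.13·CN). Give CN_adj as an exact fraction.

NRCS table: residential, 1-acre lots, soil group A → CN(II) = 51
Wet (AMC III): CN(III) = 23·51/(10 + 0.13·51) = 1173/(1663/100) = 117300/1663 ≈ 70.535

CN_adj = 117300/1663 ≈ 70.535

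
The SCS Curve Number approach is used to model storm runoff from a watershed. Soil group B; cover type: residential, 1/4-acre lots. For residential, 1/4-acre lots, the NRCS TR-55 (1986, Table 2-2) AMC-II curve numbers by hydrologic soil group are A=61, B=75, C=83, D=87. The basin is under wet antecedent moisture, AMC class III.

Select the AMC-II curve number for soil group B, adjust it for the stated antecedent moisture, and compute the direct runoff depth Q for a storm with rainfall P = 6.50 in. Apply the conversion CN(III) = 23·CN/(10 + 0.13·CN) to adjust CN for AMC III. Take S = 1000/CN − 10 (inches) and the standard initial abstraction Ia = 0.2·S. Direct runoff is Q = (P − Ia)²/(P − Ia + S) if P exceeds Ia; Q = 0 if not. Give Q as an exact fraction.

Q = 734449/145866 in ≈ 5.035 in

NRCS table: residential, 1/4-acre lots, soil group B → CN(II) = 75
Wet (AMC III): CN(III) = 23·75/(10 + 0.13·75) = 1725/(79/4) = 6900/79 ≈ 87.342
Retention S: 1000/CN − 10 with CN=87.342 → S = 100/69 ≈ 1.449 in
Ia = 0.2·(100/69) = 20/69 in ≈ 0.290 in
Excess rainfall: 6.500 − 0.290 = 6.210 in; P > Ia so Q > 0
Runoff Q = (P−Ia)²/(P−Ia+S) = (6.210)²/(6.210+1.449) = 734449/145866 ≈ 5.035 in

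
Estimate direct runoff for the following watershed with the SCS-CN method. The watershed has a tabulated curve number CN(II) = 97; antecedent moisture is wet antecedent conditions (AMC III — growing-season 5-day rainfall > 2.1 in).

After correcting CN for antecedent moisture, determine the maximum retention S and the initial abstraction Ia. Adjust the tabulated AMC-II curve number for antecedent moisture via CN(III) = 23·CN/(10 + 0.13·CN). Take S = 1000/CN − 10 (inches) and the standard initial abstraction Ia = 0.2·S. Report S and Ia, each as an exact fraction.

Wet (AMC III): CN(III) = 23·97/(10 + 0.13·97) = 2231/(2261/100) = 223100/2261 ≈ 98.673
Max retention: S = 1000/(223100/2261) − 10 = 300/2231 in (≈ 0.134 in)
Ia = 0.2·(300/2231) = 60/2231 in ≈ 0.027 in

S = 300/2231 in ≈ 0.134 in; Ia = 60/2231 in ≈ 0.027 in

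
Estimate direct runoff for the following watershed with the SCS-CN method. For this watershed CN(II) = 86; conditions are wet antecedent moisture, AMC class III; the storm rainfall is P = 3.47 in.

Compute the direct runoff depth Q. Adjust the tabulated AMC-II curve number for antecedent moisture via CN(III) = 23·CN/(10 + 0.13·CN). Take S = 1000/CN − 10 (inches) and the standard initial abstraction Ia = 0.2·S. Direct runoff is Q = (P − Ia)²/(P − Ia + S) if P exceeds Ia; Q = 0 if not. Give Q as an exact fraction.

Adjust CN=86 to AMC III: 23·86/(10 + 0.13·86) → 1978 ÷ (1059/50) = 98900/1059 ≈ 93.390
Max retention: S = 1000/(98900/1059) − 10 = 700/989 in (≈ 0.708 in)
Ia = 0.2S: 0.2·0.708 = 0.142 in (exactly 140/989)
P − Ia = 3.470 − 0.142 = 329183/98900 ≈ 3.328 in (> 0, runoff occurs)
Q = (329183/98900)²/((329183/98900) + 700/989) = (108361447489/9781210000)/(399183/98900) = 108361447489/39479198700 in ≈ 2.745 in

Q = 108361447489/39479198700 in ≈ 2.745 in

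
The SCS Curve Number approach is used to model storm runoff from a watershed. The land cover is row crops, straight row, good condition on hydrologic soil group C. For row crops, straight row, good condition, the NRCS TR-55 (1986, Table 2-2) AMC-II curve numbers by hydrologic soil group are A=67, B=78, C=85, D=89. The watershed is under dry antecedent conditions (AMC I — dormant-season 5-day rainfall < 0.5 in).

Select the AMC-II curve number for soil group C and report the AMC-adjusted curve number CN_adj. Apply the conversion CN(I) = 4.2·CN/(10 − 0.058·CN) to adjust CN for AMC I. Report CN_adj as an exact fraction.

CN_adj = 11900/169 ≈ 70.414

NRCS table: row crops, straight row, good condition, soil group C → CN(II) = 85
Dry (AMC I): CN(I) = 4.2·85/(10 − 0.058·85) = 357/(507/100) = 11900/169 ≈ 70.414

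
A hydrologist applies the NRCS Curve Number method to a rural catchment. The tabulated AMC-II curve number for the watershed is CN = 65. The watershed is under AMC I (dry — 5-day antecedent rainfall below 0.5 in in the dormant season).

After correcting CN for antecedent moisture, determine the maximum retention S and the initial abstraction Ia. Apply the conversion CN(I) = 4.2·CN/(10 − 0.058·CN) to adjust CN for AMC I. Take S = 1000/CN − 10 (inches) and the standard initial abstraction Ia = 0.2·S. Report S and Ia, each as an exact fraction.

Adjust CN=65 to AMC I: 4.2·65/(10 − 0.058·65) → 273 ÷ (623/100) = 3900/89 ≈ 43.820
Retention S: 1000/CN − 10 with CN=43.820 → S = 500/39 ≈ 12.821 in
Initial abstraction Ia = S/5 = (500/39)/5 = 100/39 ≈ 2.564 in

S = 500/39 in ≈ 12.821 in; Ia = 100/39 in ≈ 2.564 in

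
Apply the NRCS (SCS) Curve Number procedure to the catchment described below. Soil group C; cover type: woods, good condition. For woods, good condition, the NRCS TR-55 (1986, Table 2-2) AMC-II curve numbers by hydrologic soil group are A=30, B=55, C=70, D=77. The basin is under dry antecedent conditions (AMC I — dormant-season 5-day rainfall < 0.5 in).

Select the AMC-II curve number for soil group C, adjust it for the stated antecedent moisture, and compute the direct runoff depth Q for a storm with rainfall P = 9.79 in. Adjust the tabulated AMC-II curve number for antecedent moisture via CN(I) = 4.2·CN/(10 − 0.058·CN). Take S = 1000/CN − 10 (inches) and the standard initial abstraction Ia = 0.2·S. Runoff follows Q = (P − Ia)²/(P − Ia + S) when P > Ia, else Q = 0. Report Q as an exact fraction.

Q = 1441796841/431057900 in ≈ 3.345 in

NRCS table: woods, good condition, soil group C → CN(II) = 70
Adjust CN=70 to AMC I: 4.2·70/(10 − 0.058·70) → 294 ÷ (297/50) = 4900/99 ≈ 49.495
S = 1000/(4900/99) − 10 = 500/49 in ≈ 10.204 in
Initial abstraction Ia = S/5 = (500/49)/5 = 100/49 ≈ 2.041 in
P − Ia = 9.790 − 2.041 = 37971/4900 ≈ 7.749 in (> 0, runoff occurs)
Q = (37971/4900)²/((37971/4900) + 500/49) = (1441796841/24010000)/(87971/4900) = 1441796841/431057900 in ≈ 3.345 in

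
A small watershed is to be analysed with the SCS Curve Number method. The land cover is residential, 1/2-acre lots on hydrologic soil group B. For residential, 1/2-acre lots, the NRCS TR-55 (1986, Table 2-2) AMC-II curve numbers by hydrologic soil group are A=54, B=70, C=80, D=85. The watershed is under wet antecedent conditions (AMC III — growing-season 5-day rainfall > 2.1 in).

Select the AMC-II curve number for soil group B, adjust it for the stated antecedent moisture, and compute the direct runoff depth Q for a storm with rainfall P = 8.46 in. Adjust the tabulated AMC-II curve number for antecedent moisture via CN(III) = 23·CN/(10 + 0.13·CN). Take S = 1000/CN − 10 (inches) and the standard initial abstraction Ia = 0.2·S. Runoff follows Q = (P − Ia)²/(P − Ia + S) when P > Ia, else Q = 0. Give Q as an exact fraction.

NRCS table: residential, 1/2-acre lots, soil group B → CN(II) = 70
CN(III) from CN(II)=70: (23·70)/(10 + 0.13·70) = 16100/191 ≈ 84.293
Retention S: 1000/CN − 10 with CN=84.293 → S = 300/161 ≈ 1.863 in
Ia = 0.2S: 0.2·1.863 = 0.373 in (exactly 60/161)
P − Ia = 8.460 − 0.373 = 65103/8050 ≈ 8.087 in (> 0, runoff occurs)
Q = (65103/8050)²/((65103/8050) + 300/161) = (4238400609/64802500)/(80103/8050) = 1412800203/214943050 in ≈ 6.573 in

Q = 1412800203/214943050 in ≈ 6.573 in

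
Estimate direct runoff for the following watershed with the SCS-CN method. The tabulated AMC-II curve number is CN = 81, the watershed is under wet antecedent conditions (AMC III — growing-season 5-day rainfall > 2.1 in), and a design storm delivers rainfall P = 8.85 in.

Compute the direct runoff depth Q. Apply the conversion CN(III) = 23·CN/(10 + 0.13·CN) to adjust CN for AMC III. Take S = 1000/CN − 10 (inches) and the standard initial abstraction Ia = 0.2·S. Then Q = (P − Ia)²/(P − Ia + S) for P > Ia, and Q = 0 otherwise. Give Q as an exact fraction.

Adjust CN=81 to AMC III: 23·81/(10 + 0.13·81) → 1863 ÷ (2053/100) = 186300/2053 ≈ 90.745
Max retention: S = 1000/(186300/2053) − 10 = 1900/1863 in (≈ 1.020 in)
Ia = 0.2·(1900/1863) = 380/1863 in ≈ 0.204 in
P − Ia = 8.850 − 0.204 = 322151/37260 ≈ 8.646 in (> 0, runoff occurs)
Q = (322151/37260)²/((322151/37260) + 1900/1863) = (103781266801/1388307600)/(360151/37260) = 103781266801/13419226260 in ≈ 7.734 in

Q = 103781266801/13419226260 in ≈ 7.734 in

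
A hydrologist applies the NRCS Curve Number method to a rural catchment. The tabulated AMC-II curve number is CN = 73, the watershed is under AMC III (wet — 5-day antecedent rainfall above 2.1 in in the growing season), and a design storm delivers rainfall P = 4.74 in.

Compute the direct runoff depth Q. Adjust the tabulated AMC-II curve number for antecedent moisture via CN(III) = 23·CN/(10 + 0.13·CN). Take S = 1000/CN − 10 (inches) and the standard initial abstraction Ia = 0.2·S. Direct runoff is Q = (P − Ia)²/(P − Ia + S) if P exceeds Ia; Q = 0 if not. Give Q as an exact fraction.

Wet (AMC III): CN(III) = 23·73/(10 + 0.13·73) = 1679/(1949/100) = 167900/1949 ≈ 86.147
S = 1000/(167900/1949) − 10 = 2700/1679 in ≈ 1.608 in
Initial abstraction Ia = S/5 = (2700/1679)/5 = 540/1679 ≈ 0.322 in
P − Ia = 4.740 − 0.322 = 370923/83950 ≈ 4.418 in (> 0, runoff occurs)
Runoff Q = (P−Ia)²/(P−Ia+S) = (4.418)²/(4.418+1.608) = 45861290643/14157411950 ≈ 3.239 in

Q = 45861290643/14157411950 in ≈ 3.239 in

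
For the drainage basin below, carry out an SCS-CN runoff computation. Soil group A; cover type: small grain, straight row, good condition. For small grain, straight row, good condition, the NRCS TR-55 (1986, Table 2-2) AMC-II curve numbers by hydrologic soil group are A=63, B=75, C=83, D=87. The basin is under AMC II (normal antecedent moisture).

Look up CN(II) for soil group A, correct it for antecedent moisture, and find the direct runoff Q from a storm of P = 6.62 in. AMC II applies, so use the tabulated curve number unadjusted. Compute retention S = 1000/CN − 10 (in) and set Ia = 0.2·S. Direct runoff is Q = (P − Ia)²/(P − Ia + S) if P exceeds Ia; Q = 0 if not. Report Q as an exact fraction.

Q = 294225409/112306950 in ≈ 2.620 in

NRCS table: small grain, straight row, good condition, soil group A → CN(II) = 63
CN(II) = 63; AMC II needs no correction.
Retention S: 1000/CN − 10 with CN=63.000 → S = 370/63 ≈ 5.873 in
Initial abstraction Ia = S/5 = (370/63)/5 = 74/63 ≈ 1.175 in
Since P=6.620 > Ia=1.175: effective rainfall P−Ia = 17153/3150 in
Runoff Q = (P−Ia)²/(P−Ia+S) = (5.445)²/(5.445+5.873) = 294225409/112306950 ≈ 2.620 in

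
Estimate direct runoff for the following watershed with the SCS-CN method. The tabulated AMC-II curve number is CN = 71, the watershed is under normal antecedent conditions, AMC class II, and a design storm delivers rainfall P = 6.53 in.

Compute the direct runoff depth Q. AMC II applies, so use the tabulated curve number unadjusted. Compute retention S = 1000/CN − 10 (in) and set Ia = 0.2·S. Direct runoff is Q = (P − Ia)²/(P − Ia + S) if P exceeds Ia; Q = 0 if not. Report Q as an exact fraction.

Average conditions: CN = 71 (no AMC adjustment).
S = 1000/71 − 10 = 290/71 in ≈ 4.085 in
Ia = 0.2·(290/71) = 58/71 in ≈ 0.817 in
P − Ia = 6.530 − 0.817 = 40563/7100 ≈ 5.713 in (> 0, runoff occurs)
Q: (40563/7100)² ÷ (69563/7100) = 1645356969/493897300 in (≈ 3.331 in)

Q = 1645356969/493897300 in ≈ 3.331 in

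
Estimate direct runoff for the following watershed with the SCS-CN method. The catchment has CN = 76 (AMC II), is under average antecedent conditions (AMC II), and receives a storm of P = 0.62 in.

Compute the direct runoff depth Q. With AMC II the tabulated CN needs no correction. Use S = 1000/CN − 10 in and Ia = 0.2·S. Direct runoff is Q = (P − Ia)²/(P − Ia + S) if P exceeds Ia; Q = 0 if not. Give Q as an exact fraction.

CN(II) = 76; AMC II needs no correction.
Max retention: S = 1000/76 − 10 = 60/19 in (≈ 3.158 in)
Ia = 0.2S: 0.2·3.158 = 0.632 in (exactly 12/19)
P = 0.620 ≤ Ia = 0.632 in: entire storm abstracted, Q = 0.

Q = 0 in ≈ 0.000 in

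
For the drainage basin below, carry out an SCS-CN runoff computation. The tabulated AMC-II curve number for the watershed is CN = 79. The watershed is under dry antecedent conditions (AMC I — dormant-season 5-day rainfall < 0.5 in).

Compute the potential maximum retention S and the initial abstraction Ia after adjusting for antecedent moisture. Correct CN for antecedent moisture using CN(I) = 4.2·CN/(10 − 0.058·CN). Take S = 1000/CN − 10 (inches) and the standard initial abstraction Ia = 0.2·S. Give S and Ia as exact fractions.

Dry (AMC I): CN(I) = 4.2·79/(10 − 0.058·79) = (1659/5)/(2709/500) = 7900/129 ≈ 61.240
Max retention: S = 1000/(7900/129) − 10 = 500/79 in (≈ 6.329 in)
Ia = 0.2·(500/79) = 100/79 in ≈ 1.266 in

S = 500/79 in ≈ 6.329 in; Ia = 100/79 in ≈ 1.266 in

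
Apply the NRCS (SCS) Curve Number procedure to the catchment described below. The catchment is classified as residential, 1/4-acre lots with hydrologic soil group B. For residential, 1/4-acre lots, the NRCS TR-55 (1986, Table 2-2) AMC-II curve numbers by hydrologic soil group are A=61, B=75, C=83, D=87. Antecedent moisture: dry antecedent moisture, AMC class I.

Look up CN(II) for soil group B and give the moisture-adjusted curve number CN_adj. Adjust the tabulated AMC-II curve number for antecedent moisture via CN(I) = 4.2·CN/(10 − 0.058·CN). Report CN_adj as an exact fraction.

CN_adj = 6300/113 ≈ 55.752

NRCS table: residential, 1/4-acre lots, soil group B → CN(II) = 75
Adjust CN=75 to AMC I: 4.2·75/(10 − 0.058·75) → 315 ÷ (113/20) = 6300/113 ≈ 55.752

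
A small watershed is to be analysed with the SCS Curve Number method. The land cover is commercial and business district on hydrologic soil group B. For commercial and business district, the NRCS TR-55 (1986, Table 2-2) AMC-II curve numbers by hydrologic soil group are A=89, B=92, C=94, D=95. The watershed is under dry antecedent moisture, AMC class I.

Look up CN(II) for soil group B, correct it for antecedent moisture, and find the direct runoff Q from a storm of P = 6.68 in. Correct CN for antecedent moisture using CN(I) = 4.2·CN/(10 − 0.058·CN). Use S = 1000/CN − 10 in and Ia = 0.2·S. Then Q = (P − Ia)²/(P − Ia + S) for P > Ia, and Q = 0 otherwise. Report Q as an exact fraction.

Q = 5724586921/1215481575 in ≈ 4.710 in

NRCS table: commercial and business district, soil group B → CN(II) = 92
CN(I) from CN(II)=92: (4.2·92)/(10 − 0.058·92) = 48300/583 ≈ 82.847
Max retention: S = 1000/(48300/583) − 10 = 1000/483 in (≈ 2.070 in)
Initial abstraction Ia = S/5 = (1000/483)/5 = 200/483 ≈ 0.414 in
P − Ia = 6.680 − 0.414 = 75661/12075 ≈ 6.266 in (> 0, runoff occurs)
Q = (75661/12075)²/((75661/12075) + 1000/483) = (5724586921/145805625)/(100661/12075) = 5724586921/1215481575 in ≈ 4.710 in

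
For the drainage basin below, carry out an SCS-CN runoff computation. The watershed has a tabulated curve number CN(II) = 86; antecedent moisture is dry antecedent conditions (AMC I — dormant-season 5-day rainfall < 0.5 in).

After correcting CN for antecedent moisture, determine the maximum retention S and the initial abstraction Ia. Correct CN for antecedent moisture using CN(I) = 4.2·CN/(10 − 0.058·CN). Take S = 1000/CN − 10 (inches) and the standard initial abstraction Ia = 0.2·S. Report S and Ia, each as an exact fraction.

Dry (AMC I): CN(I) = 4.2·86/(10 − 0.058·86) = (1806/5)/(1253/250) = 12900/179 ≈ 72.067
Retention S: 1000/CN − 10 with CN=72.067 → S = 500/129 ≈ 3.876 in
Ia = 0.2S: 0.2·3.876 = 0.775 in (exactly 100/129)

S = 500/129 in ≈ 3.876 in; Ia = 100/129 in ≈ 0.775 in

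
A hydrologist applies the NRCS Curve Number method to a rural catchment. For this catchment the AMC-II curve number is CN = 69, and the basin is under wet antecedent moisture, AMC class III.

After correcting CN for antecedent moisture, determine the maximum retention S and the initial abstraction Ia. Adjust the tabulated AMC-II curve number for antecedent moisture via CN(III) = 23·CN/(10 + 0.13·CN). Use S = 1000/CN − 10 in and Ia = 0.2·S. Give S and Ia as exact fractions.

S = 3100/1587 in ≈ 1.953 in; Ia = 620/1587 in ≈ 0.391 in

Adjust CN=69 to AMC III: 23·69/(10 + 0.13·69) → 1587 ÷ (1897/100) = 158700/1897 ≈ 83.658
Max retention: S = 1000/(158700/1897) − 10 = 3100/1587 in (≈ 1.953 in)
Ia = 0.2·(3100/1587) = 620/1587 in ≈ 0.391 in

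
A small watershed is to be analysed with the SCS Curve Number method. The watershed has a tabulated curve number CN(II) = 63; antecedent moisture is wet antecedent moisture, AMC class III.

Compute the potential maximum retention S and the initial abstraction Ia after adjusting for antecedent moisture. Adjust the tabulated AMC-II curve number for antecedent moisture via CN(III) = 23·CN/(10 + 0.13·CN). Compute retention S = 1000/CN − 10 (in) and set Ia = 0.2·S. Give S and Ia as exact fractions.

CN(III) from CN(II)=63: (23·63)/(10 + 0.13·63) = 144900/1819 ≈ 79.659
S = 1000/(144900/1819) − 10 = 3700/1449 in ≈ 2.553 in
Ia = 0.2S: 0.2·2.553 = 0.511 in (exactly 740/1449)

S = 3700/1449 in ≈ 2.553 in; Ia = 740/1449 in ≈ 0.511 in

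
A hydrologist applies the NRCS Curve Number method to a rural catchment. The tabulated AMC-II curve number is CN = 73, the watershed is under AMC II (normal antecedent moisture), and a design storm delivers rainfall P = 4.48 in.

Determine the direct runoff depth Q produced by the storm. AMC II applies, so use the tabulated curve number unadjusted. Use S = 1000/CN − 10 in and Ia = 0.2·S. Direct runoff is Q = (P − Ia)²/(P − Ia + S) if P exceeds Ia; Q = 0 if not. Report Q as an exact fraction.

Q = 11648569/6194050 in ≈ 1.881 in

Average conditions: CN = 73 (no AMC adjustment).
Retention S: 1000/CN − 10 with CN=73.000 → S = 270/73 ≈ 3.699 in
Ia = 0.2S: 0.2·3.699 = 0.740 in (exactly 54/73)
P − Ia = 4.480 − 0.740 = 6826/1825 ≈ 3.740 in (> 0, runoff occurs)
Runoff Q = (P−Ia)²/(P−Ia+S) = (3.740)²/(3.740+3.699) = 11648569/6194050 ≈ 1.881 in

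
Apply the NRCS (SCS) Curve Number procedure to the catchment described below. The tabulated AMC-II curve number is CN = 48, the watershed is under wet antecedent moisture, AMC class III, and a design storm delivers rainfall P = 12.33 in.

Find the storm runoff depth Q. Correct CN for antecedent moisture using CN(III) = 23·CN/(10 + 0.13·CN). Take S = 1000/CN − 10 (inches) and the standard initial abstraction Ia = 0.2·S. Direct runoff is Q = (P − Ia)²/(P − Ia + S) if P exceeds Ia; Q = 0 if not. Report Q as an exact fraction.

Q = 6174344929/766431300 in ≈ 8.056 in

Wet (AMC III): CN(III) = 23·48/(10 + 0.13·48) = 1104/(406/25) = 13800/203 ≈ 67.980
Retention S: 1000/CN − 10 with CN=67.980 → S = 325/69 ≈ 4.710 in
Ia = 0.2S: 0.2·4.710 = 0.942 in (exactly 65/69)
P − Ia = 12.330 − 0.942 = 78577/6900 ≈ 11.388 in (> 0, runoff occurs)
Q: (78577/6900)² ÷ (111077/6900) = 6174344929/766431300 in (≈ 8.056 in)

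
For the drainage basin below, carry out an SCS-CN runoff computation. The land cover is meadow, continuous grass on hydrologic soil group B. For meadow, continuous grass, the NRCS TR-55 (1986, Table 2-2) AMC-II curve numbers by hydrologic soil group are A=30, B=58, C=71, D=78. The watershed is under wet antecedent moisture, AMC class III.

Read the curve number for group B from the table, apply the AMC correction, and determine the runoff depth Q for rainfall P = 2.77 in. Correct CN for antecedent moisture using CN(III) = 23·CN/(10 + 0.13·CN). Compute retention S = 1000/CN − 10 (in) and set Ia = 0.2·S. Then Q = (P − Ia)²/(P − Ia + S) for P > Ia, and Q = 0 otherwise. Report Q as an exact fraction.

NRCS table: meadow, continuous grass, soil group B → CN(II) = 58
Adjust CN=58 to AMC III: 23·58/(10 + 0.13·58) → 1334 ÷ (877/50) = 66700/877 ≈ 76.055
Max retention: S = 1000/(66700/877) − 10 = 2100/667 in (≈ 3.148 in)
Ia = 0.2·(2100/667) = 420/667 in ≈ 0.630 in
Since P=2.770 > Ia=0.630: effective rainfall P−Ia = 142759/66700 in
Q = (142759/66700)²/((142759/66700) + 2100/667) = (20380132081/4448890000)/(352759/66700) = 20380132081/23529025300 in ≈ 0.866 in

Q = 20380132081/23529025300 in ≈ 0.866 in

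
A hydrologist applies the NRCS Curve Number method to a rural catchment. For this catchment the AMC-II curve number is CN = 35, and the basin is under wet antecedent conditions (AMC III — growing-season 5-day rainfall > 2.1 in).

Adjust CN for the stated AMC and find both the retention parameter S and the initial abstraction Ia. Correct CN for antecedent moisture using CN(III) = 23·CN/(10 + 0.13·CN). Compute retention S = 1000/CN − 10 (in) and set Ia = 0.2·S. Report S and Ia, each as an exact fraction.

Adjust CN=35 to AMC III: 23·35/(10 + 0.13·35) → 805 ÷ (291/20) = 16100/291 ≈ 55.326
Max retention: S = 1000/(16100/291) − 10 = 1300/161 in (≈ 8.075 in)
Initial abstraction Ia = S/5 = (1300/161)/5 = 260/161 ≈ 1.615 in

S = 1300/161 in ≈ 8.075 in; Ia = 260/161 in ≈ 1.615 in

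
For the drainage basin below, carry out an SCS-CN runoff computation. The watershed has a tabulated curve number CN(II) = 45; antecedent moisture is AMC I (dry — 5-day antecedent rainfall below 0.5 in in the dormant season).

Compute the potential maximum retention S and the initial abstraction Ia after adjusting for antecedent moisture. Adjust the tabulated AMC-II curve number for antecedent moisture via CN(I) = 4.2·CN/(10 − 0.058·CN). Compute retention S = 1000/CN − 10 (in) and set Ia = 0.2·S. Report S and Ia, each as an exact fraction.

Adjust CN=45 to AMC I: 4.2·45/(10 − 0.058·45) → 189 ÷ (739/100) = 18900/739 ≈ 25.575
S = 1000/(18900/739) − 10 = 5500/189 in ≈ 29.101 in
Initial abstraction Ia = S/5 = (5500/189)/5 = 1100/189 ≈ 5.820 in

S = 5500/189 in ≈ 29.101 in; Ia = 1100/189 in ≈ 5.820 in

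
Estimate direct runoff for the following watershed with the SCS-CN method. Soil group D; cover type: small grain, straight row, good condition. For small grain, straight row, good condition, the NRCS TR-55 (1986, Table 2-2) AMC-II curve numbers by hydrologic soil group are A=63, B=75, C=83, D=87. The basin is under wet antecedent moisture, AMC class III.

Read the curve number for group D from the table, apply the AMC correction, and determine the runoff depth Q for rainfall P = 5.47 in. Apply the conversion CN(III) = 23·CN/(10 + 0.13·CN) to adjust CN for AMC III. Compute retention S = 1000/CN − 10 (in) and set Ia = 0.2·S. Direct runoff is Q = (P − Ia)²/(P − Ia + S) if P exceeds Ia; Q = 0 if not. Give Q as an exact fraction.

NRCS table: small grain, straight row, good condition, soil group D → CN(II) = 87
Adjust CN=87 to AMC III: 23·87/(10 + 0.13·87) → 2001 ÷ (2131/100) = 200100/2131 ≈ 93.900
Max retention: S = 1000/(200100/2131) − 10 = 1300/2001 in (≈ 0.650 in)
Ia = 0.2S: 0.2·0.650 = 0.130 in (exactly 260/2001)
Since P=5.470 > Ia=0.130: effective rainfall P−Ia = 1068547/200100 in
Q = (1068547/200100)²/((1068547/200100) + 1300/2001) = (1141792691209/40040010000)/(1198547/200100) = 1141792691209/239829254700 in ≈ 4.761 in

Q = 1141792691209/239829254700 in ≈ 4.761 in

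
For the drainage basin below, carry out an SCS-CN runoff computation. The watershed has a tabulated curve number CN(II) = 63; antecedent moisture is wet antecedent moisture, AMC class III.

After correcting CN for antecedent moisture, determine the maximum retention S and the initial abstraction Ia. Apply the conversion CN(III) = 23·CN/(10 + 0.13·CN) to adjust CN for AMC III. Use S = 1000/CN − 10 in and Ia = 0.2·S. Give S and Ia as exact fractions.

S = 3700/1449 in ≈ 2.553 in; Ia = 740/1449 in ≈ 0.511 in

CN(III) from CN(II)=63: (23·63)/(10 + 0.13·63) = 144900/1819 ≈ 79.659
Retention S: 1000/CN − 10 with CN=79.659 → S = 3700/1449 ≈ 2.553 in
Ia = 0.2·(3700/1449) = 740/1449 in ≈ 0.511 in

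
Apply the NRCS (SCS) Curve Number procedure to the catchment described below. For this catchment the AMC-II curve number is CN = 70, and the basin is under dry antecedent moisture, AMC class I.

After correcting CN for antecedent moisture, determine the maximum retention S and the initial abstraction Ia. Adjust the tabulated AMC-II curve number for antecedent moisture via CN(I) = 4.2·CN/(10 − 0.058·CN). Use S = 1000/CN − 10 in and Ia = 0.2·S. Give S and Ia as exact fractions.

Adjust CN=70 to AMC I: 4.2·70/(10 − 0.058·70) → 294 ÷ (297/50) = 4900/99 ≈ 49.495
S = 1000/(4900/99) − 10 = 500/49 in ≈ 10.204 in
Initial abstraction Ia = S/5 = (500/49)/5 = 100/49 ≈ 2.041 in

S = 500/49 in ≈ 10.204 in; Ia = 100/49 in ≈ 2.041 in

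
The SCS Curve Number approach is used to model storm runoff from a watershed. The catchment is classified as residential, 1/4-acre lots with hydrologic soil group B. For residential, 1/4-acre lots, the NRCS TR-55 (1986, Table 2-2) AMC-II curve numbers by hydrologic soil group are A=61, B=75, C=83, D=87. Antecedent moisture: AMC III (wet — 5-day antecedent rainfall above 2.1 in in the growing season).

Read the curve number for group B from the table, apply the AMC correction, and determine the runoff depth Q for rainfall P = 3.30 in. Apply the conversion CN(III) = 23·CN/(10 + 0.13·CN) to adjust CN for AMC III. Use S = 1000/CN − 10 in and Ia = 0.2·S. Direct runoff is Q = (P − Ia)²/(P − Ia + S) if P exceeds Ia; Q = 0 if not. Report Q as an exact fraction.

Q = 4313929/2123130 in ≈ 2.032 in

NRCS table: residential, 1/4-acre lots, soil group B → CN(II) = 75
CN(III) from CN(II)=75: (23·75)/(10 + 0.13·75) = 6900/79 ≈ 87.342
S = 1000/(6900/79) − 10 = 100/69 in ≈ 1.449 in
Ia = 0.2·(100/69) = 20/69 in ≈ 0.290 in
Excess rainfall: 3.300 − 0.290 = 3.010 in; P > Ia so Q > 0
Q = (2077/690)²/((2077/690) + 100/69) = (4313929/476100)/(3077/690) = 4313929/2123130 in ≈ 2.032 in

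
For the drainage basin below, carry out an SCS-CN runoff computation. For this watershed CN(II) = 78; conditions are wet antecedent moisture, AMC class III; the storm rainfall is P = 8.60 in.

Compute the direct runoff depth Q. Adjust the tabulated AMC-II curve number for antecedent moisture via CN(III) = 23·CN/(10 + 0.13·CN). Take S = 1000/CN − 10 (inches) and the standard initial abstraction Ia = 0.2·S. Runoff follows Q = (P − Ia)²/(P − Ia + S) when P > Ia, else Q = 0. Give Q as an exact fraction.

Q = 1404075841/192724935 in ≈ 7.285 in

Adjust CN=78 to AMC III: 23·78/(10 + 0.13·78) → 1794 ÷ (1007/50) = 89700/1007 ≈ 89.076
Max retention: S = 1000/(89700/1007) − 10 = 1100/897 in (≈ 1.226 in)
Ia = 0.2S: 0.2·1.226 = 0.245 in (exactly 220/897)
Excess rainfall: 8.600 − 0.245 = 8.355 in; P > Ia so Q > 0
Q = (37471/4485)²/((37471/4485) + 1100/897) = (1404075841/20115225)/(42971/4485) = 1404075841/192724935 in ≈ 7.285 in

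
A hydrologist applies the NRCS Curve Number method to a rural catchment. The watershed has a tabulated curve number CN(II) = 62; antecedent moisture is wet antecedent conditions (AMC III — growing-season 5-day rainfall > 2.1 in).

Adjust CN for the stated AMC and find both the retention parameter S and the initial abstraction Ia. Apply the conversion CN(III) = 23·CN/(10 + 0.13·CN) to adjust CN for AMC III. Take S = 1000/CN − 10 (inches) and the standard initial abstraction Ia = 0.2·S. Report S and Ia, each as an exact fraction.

Adjust CN=62 to AMC III: 23·62/(10 + 0.13·62) → 1426 ÷ (903/50) = 71300/903 ≈ 78.959
S = 1000/(71300/903) − 10 = 1900/713 in ≈ 2.665 in
Ia = 0.2·(1900/713) = 380/713 in ≈ 0.533 in

S = 1900/713 in ≈ 2.665 in; Ia = 380/713 in ≈ 0.533 in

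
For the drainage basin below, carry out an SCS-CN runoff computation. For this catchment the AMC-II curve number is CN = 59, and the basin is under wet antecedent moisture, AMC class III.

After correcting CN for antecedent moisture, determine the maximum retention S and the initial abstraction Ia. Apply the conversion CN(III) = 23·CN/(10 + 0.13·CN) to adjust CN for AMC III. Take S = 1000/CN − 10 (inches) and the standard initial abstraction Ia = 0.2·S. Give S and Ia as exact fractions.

Wet (AMC III): CN(III) = 23·59/(10 + 0.13·59) = 1357/(1767/100) = 135700/1767 ≈ 76.797
S = 1000/(135700/1767) − 10 = 4100/1357 in ≈ 3.021 in
Initial abstraction Ia = S/5 = (4100/1357)/5 = 820/1357 ≈ 0.604 in

S = 4100/1357 in ≈ 3.021 in; Ia = 820/1357 in ≈ 0.604 in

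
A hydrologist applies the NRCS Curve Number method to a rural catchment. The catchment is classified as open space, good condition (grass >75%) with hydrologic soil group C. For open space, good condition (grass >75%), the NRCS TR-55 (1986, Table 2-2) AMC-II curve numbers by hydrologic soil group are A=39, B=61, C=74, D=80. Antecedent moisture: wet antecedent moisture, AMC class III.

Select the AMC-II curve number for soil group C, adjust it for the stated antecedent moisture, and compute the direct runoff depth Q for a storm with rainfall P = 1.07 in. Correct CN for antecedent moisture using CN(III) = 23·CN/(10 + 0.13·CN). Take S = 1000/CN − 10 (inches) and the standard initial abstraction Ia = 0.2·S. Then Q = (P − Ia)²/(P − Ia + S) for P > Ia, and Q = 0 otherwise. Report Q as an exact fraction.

NRCS table: open space, good condition (grass >75%), soil group C → CN(II) = 74
Adjust CN=74 to AMC III: 23·74/(10 + 0.13·74) → 1702 ÷ (981/50) = 85100/981 ≈ 86.748
S = 1000/(85100/981) − 10 = 1300/851 in ≈ 1.528 in
Ia = 0.2·(1300/851) = 260/851 in ≈ 0.306 in
P − Ia = 1.070 − 0.306 = 65057/85100 ≈ 0.764 in (> 0, runoff occurs)
Q = (65057/85100)²/((65057/85100) + 1300/851) = (4232413249/7242010000)/(195057/85100) = 4232413249/16599350700 in ≈ 0.255 in

Q = 4232413249/16599350700 in ≈ 0.255 in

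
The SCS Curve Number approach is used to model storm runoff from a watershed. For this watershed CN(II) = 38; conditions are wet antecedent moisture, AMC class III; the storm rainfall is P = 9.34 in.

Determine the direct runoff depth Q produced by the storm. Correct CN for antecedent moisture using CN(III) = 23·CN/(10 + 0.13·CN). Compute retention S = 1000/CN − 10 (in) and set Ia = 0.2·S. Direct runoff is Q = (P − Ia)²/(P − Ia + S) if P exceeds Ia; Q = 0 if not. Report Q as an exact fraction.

Wet (AMC III): CN(III) = 23·38/(10 + 0.13·38) = 874/(747/50) = 43700/747 ≈ 58.501
Max retention: S = 1000/(43700/747) − 10 = 3100/437 in (≈ 7.094 in)
Ia = 0.2·(3100/437) = 620/437 in ≈ 1.419 in
Since P=9.340 > Ia=1.419: effective rainfall P−Ia = 173079/21850 in
Q: (173079/21850)² ÷ (328079/21850) = 29956340241/7168526150 in (≈ 4.179 in)

Q = 29956340241/7168526150 in ≈ 4.179 in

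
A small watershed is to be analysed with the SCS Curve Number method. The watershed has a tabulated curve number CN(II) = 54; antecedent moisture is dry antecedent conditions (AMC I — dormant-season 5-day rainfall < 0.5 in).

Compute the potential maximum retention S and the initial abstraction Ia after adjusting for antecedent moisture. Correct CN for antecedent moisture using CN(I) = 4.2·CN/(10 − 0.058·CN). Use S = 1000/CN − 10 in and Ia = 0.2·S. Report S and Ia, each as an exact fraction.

S = 11500/567 in ≈ 20.282 in; Ia = 2300/567 in ≈ 4.056 in

CN(I) from CN(II)=54: (4.2·54)/(10 − 0.058·54) = 56700/1717 ≈ 33.023
Max retention: S = 1000/(56700/1717) − 10 = 11500/567 in (≈ 20.282 in)
Initial abstraction Ia = S/5 = (11500/567)/5 = 2300/567 ≈ 4.056 in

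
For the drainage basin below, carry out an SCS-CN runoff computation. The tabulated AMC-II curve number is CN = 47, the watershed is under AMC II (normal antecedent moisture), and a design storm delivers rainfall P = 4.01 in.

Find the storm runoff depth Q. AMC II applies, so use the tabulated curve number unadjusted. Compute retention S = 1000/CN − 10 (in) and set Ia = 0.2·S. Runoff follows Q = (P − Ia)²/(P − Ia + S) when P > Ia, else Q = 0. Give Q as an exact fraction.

Q = 68013009/287860900 in ≈ 0.236 in

AMC II — tabulated CN = 47 applies directly.
Max retention: S = 1000/47 − 10 = 530/47 in (≈ 11.277 in)
Initial abstraction Ia = S/5 = (530/47)/5 = 106/47 ≈ 2.255 in
Excess rainfall: 4.010 − 2.255 = 1.755 in; P > Ia so Q > 0
Q = (8247/4700)²/((8247/4700) + 530/47) = (68013009/22090000)/(61247/4700) = 68013009/287860900 in ≈ 0.236 in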